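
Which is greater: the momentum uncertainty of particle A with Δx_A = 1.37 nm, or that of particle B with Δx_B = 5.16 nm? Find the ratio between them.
Particle A has the larger minimum momentum uncertainty, by a factor of 3.77.

For each particle, the minimum momentum uncertainty is Δp_min = ℏ/(2Δx):

Particle A: Δp_A = ℏ/(2×1.370e-09 m) = 3.849e-26 kg·m/s
Particle B: Δp_B = ℏ/(2×5.160e-09 m) = 1.022e-26 kg·m/s

Ratio: Δp_A/Δp_B = 3.77

Since Δp_min ∝ 1/Δx, the particle with smaller position uncertainty (A) has larger momentum uncertainty.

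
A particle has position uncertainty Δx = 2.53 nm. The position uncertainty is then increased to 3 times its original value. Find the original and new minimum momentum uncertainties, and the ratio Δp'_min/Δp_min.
Original Δp_min = 2.084 × 10^-26 kg·m/s; new Δp'_min = 6.947 × 10^-27 kg·m/s; ratio Δp'_min/Δp_min = 1/3.

From the uncertainty principle ΔxΔp ≥ ℏ/2, the minimum momentum uncertainty is Δp_min = ℏ/(2Δx).

Original (Δx = 2.53 nm = 2.530e-09 m):
Δp_min = (1.055e-34 J·s)/(2 × 2.530e-09 m) = 2.084e-26 kg·m/s

When Δx → 3Δx:
Δp'_min = ℏ/(2 × 3Δx) = (1/3) × ℏ/(2Δx) = (1/3) × Δp_min
Δp'_min = 1/3 × 2.084e-26 kg·m/s = 6.947e-27 kg·m/s

Since Δp_min ∝ 1/Δx, when Δx is increased to 3 times its original value, Δp_min decreases to 1/3 of its original value.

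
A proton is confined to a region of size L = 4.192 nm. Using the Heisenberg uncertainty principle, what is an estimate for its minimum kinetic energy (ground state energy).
295.197 neV

Using the uncertainty principle to estimate ground state energy:

1. The position uncertainty is approximately the confinement size:
   Δx ≈ L = 4.192e-09 m

2. From ΔxΔp ≥ ℏ/2, the minimum momentum uncertainty is:
   Δp ≈ ℏ/(2L) = 1.258e-26 kg·m/s

3. The kinetic energy is approximately:
   KE ≈ (Δp)²/(2m) = (1.258e-26)²/(2 × 1.673e-27 kg)
   KE ≈ 4.730e-26 J = 295.197 neV

This is an order-of-magnitude estimate of the ground state energy.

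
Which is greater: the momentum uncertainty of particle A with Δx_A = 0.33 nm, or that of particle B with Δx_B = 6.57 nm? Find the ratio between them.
Particle A has the larger minimum momentum uncertainty, by a factor of 19.91.

For each particle, the minimum momentum uncertainty is Δp_min = ℏ/(2Δx):

Particle A: Δp_A = ℏ/(2×3.300e-10 m) = 1.598e-25 kg·m/s
Particle B: Δp_B = ℏ/(2×6.570e-09 m) = 8.026e-27 kg·m/s

Ratio: Δp_A/Δp_B = 19.91

Since Δp_min ∝ 1/Δx, the particle with smaller position uncertainty (A) has larger momentum uncertainty.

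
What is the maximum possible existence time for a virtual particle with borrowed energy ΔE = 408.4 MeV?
8.058 × 10^-25 s

Using the energy-time uncertainty principle:
ΔEΔt ≥ ℏ/2

For a virtual particle borrowing energy ΔE, the maximum lifetime is:
Δt_max = ℏ/(2ΔE)

Converting energy:
ΔE = 408.4 MeV = 6.543e-11 J

Δt_max = (1.055e-34 J·s) / (2 × 6.543e-11 J)
Δt_max = 8.058e-25 s = 8.058 × 10^-25 s

Virtual particles with higher borrowed energy exist for shorter times.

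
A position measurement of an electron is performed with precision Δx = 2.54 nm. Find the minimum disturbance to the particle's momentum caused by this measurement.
2.076 × 10^-26 kg·m/s

The uncertainty principle implies that measuring position disturbs momentum:
ΔxΔp ≥ ℏ/2

When we measure position with precision Δx, we necessarily introduce a momentum uncertainty:
Δp ≥ ℏ/(2Δx)
Δp_min = (1.055e-34 J·s) / (2 × 2.540e-09 m)
Δp_min = 2.076e-26 kg·m/s

The more precisely we measure position, the greater the momentum disturbance.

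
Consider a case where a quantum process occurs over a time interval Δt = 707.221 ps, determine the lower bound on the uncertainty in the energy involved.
465.351 neV

Using the energy-time uncertainty principle:
ΔEΔt ≥ ℏ/2

The minimum uncertainty in energy is:
ΔE_min = ℏ/(2Δt)
ΔE_min = (1.055e-34 J·s) / (2 × 7.072e-10 s)
ΔE_min = 7.456e-26 J = 465.351 neV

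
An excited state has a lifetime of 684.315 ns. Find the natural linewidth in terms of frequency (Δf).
116.288 kHz

Using the energy-time uncertainty principle and E = hf:
ΔEΔt ≥ ℏ/2
hΔf·Δt ≥ ℏ/2

The minimum frequency uncertainty is:
Δf = ℏ/(2hτ) = 1/(4πτ)
Δf = 1/(4π × 6.843e-07 s)
Δf = 1.163e+05 Hz = 116.288 kHz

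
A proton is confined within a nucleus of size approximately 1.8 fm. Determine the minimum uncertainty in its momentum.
2.929 × 10^-20 kg·m/s

Using the Heisenberg uncertainty principle:
ΔxΔp ≥ ℏ/2

With Δx ≈ L = 1.800e-15 m (the confinement size):
Δp_min = ℏ/(2Δx)
Δp_min = (1.055e-34 J·s) / (2 × 1.800e-15 m)
Δp_min = 2.929e-20 kg·m/s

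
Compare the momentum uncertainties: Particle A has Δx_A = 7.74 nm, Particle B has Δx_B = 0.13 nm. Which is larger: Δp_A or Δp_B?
Particle B has the larger minimum momentum uncertainty, by a factor of 59.54.

For each particle, the minimum momentum uncertainty is Δp_min = ℏ/(2Δx):

Particle A: Δp_A = ℏ/(2×7.740e-09 m) = 6.812e-27 kg·m/s
Particle B: Δp_B = ℏ/(2×1.300e-10 m) = 4.056e-25 kg·m/s

Ratio: Δp_B/Δp_A = 59.54

Since Δp_min ∝ 1/Δx, the particle with smaller position uncertainty (B) has larger momentum uncertainty.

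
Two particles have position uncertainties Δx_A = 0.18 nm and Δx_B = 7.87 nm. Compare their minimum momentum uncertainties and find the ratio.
Particle A has the larger minimum momentum uncertainty, by a factor of 43.72.

For each particle, the minimum momentum uncertainty is Δp_min = ℏ/(2Δx):

Particle A: Δp_A = ℏ/(2×1.800e-10 m) = 2.929e-25 kg·m/s
Particle B: Δp_B = ℏ/(2×7.870e-09 m) = 6.700e-27 kg·m/s

Ratio: Δp_A/Δp_B = 43.72

Since Δp_min ∝ 1/Δx, the particle with smaller position uncertainty (A) has larger momentum uncertainty.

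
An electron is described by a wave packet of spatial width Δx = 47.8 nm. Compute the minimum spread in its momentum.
1.103 × 10^-27 kg·m/s

For a wave packet, the spatial width Δx and momentum spread Δp are related by the uncertainty principle:
ΔxΔp ≥ ℏ/2

The minimum momentum spread is:
Δp_min = ℏ/(2Δx)
Δp_min = (1.055e-34 J·s) / (2 × 4.780e-08 m)
Δp_min = 1.103e-27 kg·m/s

A wave packet cannot have both a well-defined position and well-defined momentum.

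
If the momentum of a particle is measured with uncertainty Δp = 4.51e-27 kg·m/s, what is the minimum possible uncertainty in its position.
11.691 nm

Using the Heisenberg uncertainty principle:
ΔxΔp ≥ ℏ/2

The minimum uncertainty in position is:
Δx_min = ℏ/(2Δp)
Δx_min = (1.055e-34 J·s) / (2 × 4.510e-27 kg·m/s)
Δx_min = 1.169e-08 m = 11.691 nm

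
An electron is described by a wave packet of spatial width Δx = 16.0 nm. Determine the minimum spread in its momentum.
3.296 × 10^-27 kg·m/s

For a wave packet, the spatial width Δx and momentum spread Δp are related by the uncertainty principle:
ΔxΔp ≥ ℏ/2

The minimum momentum spread is:
Δp_min = ℏ/(2Δx)
Δp_min = (1.055e-34 J·s) / (2 × 1.600e-08 m)
Δp_min = 3.296e-27 kg·m/s

A wave packet cannot have both a well-defined position and well-defined momentum.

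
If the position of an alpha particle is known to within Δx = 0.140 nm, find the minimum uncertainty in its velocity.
56.682 m/s

Using the Heisenberg uncertainty principle and Δp = mΔv:
ΔxΔp ≥ ℏ/2
Δx(mΔv) ≥ ℏ/2

The minimum uncertainty in velocity is:
Δv_min = ℏ/(2mΔx)
Δv_min = (1.055e-34 J·s) / (2 × 6.645e-27 kg × 1.400e-10 m)
Δv_min = 5.668e+01 m/s = 56.682 m/s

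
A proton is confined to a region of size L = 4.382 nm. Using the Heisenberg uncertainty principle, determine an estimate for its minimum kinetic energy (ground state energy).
270.153 neV

Using the uncertainty principle to estimate ground state energy:

1. The position uncertainty is approximately the confinement size:
   Δx ≈ L = 4.382e-09 m

2. From ΔxΔp ≥ ℏ/2, the minimum momentum uncertainty is:
   Δp ≈ ℏ/(2L) = 1.203e-26 kg·m/s

3. The kinetic energy is approximately:
   KE ≈ (Δp)²/(2m) = (1.203e-26)²/(2 × 1.673e-27 kg)
   KE ≈ 4.328e-26 J = 270.153 neV

This is an order-of-magnitude estimate of the ground state energy.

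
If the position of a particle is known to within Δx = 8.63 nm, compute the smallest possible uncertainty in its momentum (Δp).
6.110 × 10^-27 kg·m/s

Using the Heisenberg uncertainty principle:
ΔxΔp ≥ ℏ/2

The minimum uncertainty in momentum is:
Δp_min = ℏ/(2Δx)
Δp_min = (1.055e-34 J·s) / (2 × 8.630e-09 m)
Δp_min = 6.110e-27 kg·m/s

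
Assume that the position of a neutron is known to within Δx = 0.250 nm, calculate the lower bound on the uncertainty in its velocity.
125.924 m/s

Using the Heisenberg uncertainty principle and Δp = mΔv:
ΔxΔp ≥ ℏ/2
Δx(mΔv) ≥ ℏ/2

The minimum uncertainty in velocity is:
Δv_min = ℏ/(2mΔx)
Δv_min = (1.055e-34 J·s) / (2 × 1.675e-27 kg × 2.500e-10 m)
Δv_min = 1.259e+02 m/s = 125.924 m/s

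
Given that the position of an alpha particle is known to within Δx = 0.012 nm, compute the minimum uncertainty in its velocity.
661.291 m/s

Using the Heisenberg uncertainty principle and Δp = mΔv:
ΔxΔp ≥ ℏ/2
Δx(mΔv) ≥ ℏ/2

The minimum uncertainty in velocity is:
Δv_min = ℏ/(2mΔx)
Δv_min = (1.055e-34 J·s) / (2 × 6.645e-27 kg × 1.200e-11 m)
Δv_min = 6.613e+02 m/s = 661.291 m/s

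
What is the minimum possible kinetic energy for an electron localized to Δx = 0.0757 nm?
1.662 eV

Localizing a particle requires giving it sufficient momentum uncertainty:

1. From uncertainty principle: Δp ≥ ℏ/(2Δx)
   Δp_min = (1.055e-34 J·s) / (2 × 7.570e-11 m)
   Δp_min = 6.965e-25 kg·m/s

2. This momentum uncertainty corresponds to kinetic energy:
   KE ≈ (Δp)²/(2m) = (6.965e-25)²/(2 × 9.109e-31 kg)
   KE = 2.663e-19 J = 1.662 eV

Tighter localization requires more energy.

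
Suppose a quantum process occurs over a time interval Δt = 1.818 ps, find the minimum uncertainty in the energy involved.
181.026 μeV

Using the energy-time uncertainty principle:
ΔEΔt ≥ ℏ/2

The minimum uncertainty in energy is:
ΔE_min = ℏ/(2Δt)
ΔE_min = (1.055e-34 J·s) / (2 × 1.818e-12 s)
ΔE_min = 2.900e-23 J = 181.026 μeV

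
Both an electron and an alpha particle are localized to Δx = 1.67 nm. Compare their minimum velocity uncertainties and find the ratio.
The electron has the larger minimum velocity uncertainty, by a ratio of 7294.3.

For both particles, Δp_min = ℏ/(2Δx) = 3.157e-26 kg·m/s (same for both).

The velocity uncertainty is Δv = Δp/m:
- electron: Δv = 3.157e-26 / 9.109e-31 = 3.466e+04 m/s = 34.661 km/s
- alpha particle: Δv = 3.157e-26 / 6.645e-27 = 4.752e+00 m/s = 4.752 m/s

Ratio: 3.466e+04 / 4.752e+00 = 7294.3

The lighter particle has larger velocity uncertainty because Δv ∝ 1/m.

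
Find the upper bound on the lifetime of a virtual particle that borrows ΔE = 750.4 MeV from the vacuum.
4.386 × 10^-25 s

Using the energy-time uncertainty principle:
ΔEΔt ≥ ℏ/2

For a virtual particle borrowing energy ΔE, the maximum lifetime is:
Δt_max = ℏ/(2ΔE)

Converting energy:
ΔE = 750.4 MeV = 1.202e-10 J

Δt_max = (1.055e-34 J·s) / (2 × 1.202e-10 J)
Δt_max = 4.386e-25 s = 4.386 × 10^-25 s

Virtual particles with higher borrowed energy exist for shorter times.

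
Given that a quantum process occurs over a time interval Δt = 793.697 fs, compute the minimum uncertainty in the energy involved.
414.649 μeV

Using the energy-time uncertainty principle:
ΔEΔt ≥ ℏ/2

The minimum uncertainty in energy is:
ΔE_min = ℏ/(2Δt)
ΔE_min = (1.055e-34 J·s) / (2 × 7.937e-13 s)
ΔE_min = 6.643e-23 J = 414.649 μeV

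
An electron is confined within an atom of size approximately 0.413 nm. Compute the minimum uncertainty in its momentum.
1.277 × 10^-25 kg·m/s

Using the Heisenberg uncertainty principle:
ΔxΔp ≥ ℏ/2

With Δx ≈ L = 4.130e-10 m (the confinement size):
Δp_min = ℏ/(2Δx)
Δp_min = (1.055e-34 J·s) / (2 × 4.130e-10 m)
Δp_min = 1.277e-25 kg·m/s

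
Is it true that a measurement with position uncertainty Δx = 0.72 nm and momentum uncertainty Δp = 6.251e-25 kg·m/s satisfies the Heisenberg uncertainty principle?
Yes, it satisfies the uncertainty principle.

Calculate the product ΔxΔp:
ΔxΔp = (7.200e-10 m) × (6.251e-25 kg·m/s)
ΔxΔp = 4.501e-34 J·s

Compare to the minimum allowed value ℏ/2:
ℏ/2 = 5.273e-35 J·s

Since ΔxΔp = 4.501e-34 J·s ≥ 5.273e-35 J·s = ℏ/2,
the measurement satisfies the uncertainty principle.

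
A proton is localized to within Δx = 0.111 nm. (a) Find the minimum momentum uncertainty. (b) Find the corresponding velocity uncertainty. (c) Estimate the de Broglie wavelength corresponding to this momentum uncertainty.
(a) Δp_min = 4.750 × 10^-25 kg·m/s
(b) Δv_min = 284.005 m/s
(c) λ_dB = 1.395 nm

Step-by-step:

(a) From the uncertainty principle:
Δp_min = ℏ/(2Δx) = (1.055e-34 J·s)/(2 × 1.110e-10 m) = 4.750e-25 kg·m/s

(b) The velocity uncertainty:
Δv = Δp/m = (4.750e-25 kg·m/s)/(1.673e-27 kg) = 2.840e+02 m/s = 284.005 m/s

(c) The de Broglie wavelength for this momentum:
λ = h/p = (6.626e-34 J·s)/(4.750e-25 kg·m/s) = 1.395e-09 m = 1.395 nm

Note: The de Broglie wavelength is comparable to the localization size, as expected from wave-particle duality.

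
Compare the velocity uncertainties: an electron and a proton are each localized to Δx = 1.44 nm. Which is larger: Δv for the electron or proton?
The electron has the larger minimum velocity uncertainty, by a ratio of 1836.2.

For both particles, Δp_min = ℏ/(2Δx) = 3.662e-26 kg·m/s (same for both).

The velocity uncertainty is Δv = Δp/m:
- electron: Δv = 3.662e-26 / 9.109e-31 = 4.020e+04 m/s = 40.197 km/s
- proton: Δv = 3.662e-26 / 1.673e-27 = 2.189e+01 m/s = 21.892 m/s

Ratio: 4.020e+04 / 2.189e+01 = 1836.2

The lighter particle has larger velocity uncertainty because Δv ∝ 1/m.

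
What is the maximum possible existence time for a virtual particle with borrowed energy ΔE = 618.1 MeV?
5.324 × 10^-25 s

Using the energy-time uncertainty principle:
ΔEΔt ≥ ℏ/2

For a virtual particle borrowing energy ΔE, the maximum lifetime is:
Δt_max = ℏ/(2ΔE)

Converting energy:
ΔE = 618.1 MeV = 9.903e-11 J

Δt_max = (1.055e-34 J·s) / (2 × 9.903e-11 J)
Δt_max = 5.324e-25 s = 5.324 × 10^-25 s

Virtual particles with higher borrowed energy exist for shorter times.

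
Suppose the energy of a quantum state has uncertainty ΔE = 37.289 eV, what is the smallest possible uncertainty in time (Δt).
8.826 as

Using the energy-time uncertainty principle:
ΔEΔt ≥ ℏ/2

The minimum uncertainty in time is:
Δt_min = ℏ/(2ΔE)
Δt_min = (1.055e-34 J·s) / (2 × 5.974e-18 J)
Δt_min = 8.826e-18 s = 8.826 as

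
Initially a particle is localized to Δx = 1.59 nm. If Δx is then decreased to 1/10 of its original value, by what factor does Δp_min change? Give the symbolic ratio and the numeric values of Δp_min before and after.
Original Δp_min = 3.316 × 10^-26 kg·m/s; new Δp'_min = 3.316 × 10^-25 kg·m/s; ratio Δp'_min/Δp_min = 10.

From the uncertainty principle ΔxΔp ≥ ℏ/2, the minimum momentum uncertainty is Δp_min = ℏ/(2Δx).

Original (Δx = 1.59 nm = 1.590e-09 m):
Δp_min = (1.055e-34 J·s)/(2 × 1.590e-09 m) = 3.316e-26 kg·m/s

When Δx → (1/10)Δx:
Δp'_min = ℏ/(2 × (1/10)Δx) = 10 × ℏ/(2Δx) = 10 × Δp_min
Δp'_min = 10 × 3.316e-26 kg·m/s = 3.316e-25 kg·m/s

Since Δp_min ∝ 1/Δx, when Δx is decreased to 1/10 of its original value, Δp_min increases to 10 times its original value.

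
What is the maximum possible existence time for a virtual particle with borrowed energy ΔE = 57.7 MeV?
5.704 ys

Using the energy-time uncertainty principle:
ΔEΔt ≥ ℏ/2

For a virtual particle borrowing energy ΔE, the maximum lifetime is:
Δt_max = ℏ/(2ΔE)

Converting energy:
ΔE = 57.7 MeV = 9.245e-12 J

Δt_max = (1.055e-34 J·s) / (2 × 9.245e-12 J)
Δt_max = 5.704e-24 s = 5.704 ys

Virtual particles with higher borrowed energy exist for shorter times.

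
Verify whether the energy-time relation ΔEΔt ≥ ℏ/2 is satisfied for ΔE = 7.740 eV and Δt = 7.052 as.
No, it violates the uncertainty relation.

Calculate the product ΔEΔt:
ΔE = 7.740 eV = 1.240e-18 J
ΔEΔt = (1.240e-18 J) × (7.052e-18 s)
ΔEΔt = 8.745e-36 J·s

Compare to the minimum allowed value ℏ/2:
ℏ/2 = 5.273e-35 J·s

Since ΔEΔt = 8.745e-36 J·s < 5.273e-35 J·s = ℏ/2,
this violates the uncertainty relation.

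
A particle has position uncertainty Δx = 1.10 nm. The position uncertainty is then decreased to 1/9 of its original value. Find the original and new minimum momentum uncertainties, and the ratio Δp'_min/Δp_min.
Original Δp_min = 4.794 × 10^-26 kg·m/s; new Δp'_min = 4.314 × 10^-25 kg·m/s; ratio Δp'_min/Δp_min = 9.

From the uncertainty principle ΔxΔp ≥ ℏ/2, the minimum momentum uncertainty is Δp_min = ℏ/(2Δx).

Original (Δx = 1.10 nm = 1.100e-09 m):
Δp_min = (1.055e-34 J·s)/(2 × 1.100e-09 m) = 4.794e-26 kg·m/s

When Δx → (1/9)Δx:
Δp'_min = ℏ/(2 × (1/9)Δx) = 9 × ℏ/(2Δx) = 9 × Δp_min
Δp'_min = 9 × 4.794e-26 kg·m/s = 4.314e-25 kg·m/s

Since Δp_min ∝ 1/Δx, when Δx is decreased to 1/9 of its original value, Δp_min increases to 9 times its original value.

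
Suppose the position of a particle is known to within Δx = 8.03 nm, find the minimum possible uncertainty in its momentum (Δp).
6.566 × 10^-27 kg·m/s

Using the Heisenberg uncertainty principle:
ΔxΔp ≥ ℏ/2

The minimum uncertainty in momentum is:
Δp_min = ℏ/(2Δx)
Δp_min = (1.055e-34 J·s) / (2 × 8.030e-09 m)
Δp_min = 6.566e-27 kg·m/s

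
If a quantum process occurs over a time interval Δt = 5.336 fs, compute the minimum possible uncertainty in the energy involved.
61.677 meV

Using the energy-time uncertainty principle:
ΔEΔt ≥ ℏ/2

The minimum uncertainty in energy is:
ΔE_min = ℏ/(2Δt)
ΔE_min = (1.055e-34 J·s) / (2 × 5.336e-15 s)
ΔE_min = 9.882e-21 J = 61.677 meV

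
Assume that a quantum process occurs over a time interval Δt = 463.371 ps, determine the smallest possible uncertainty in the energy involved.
710.243 neV

Using the energy-time uncertainty principle:
ΔEΔt ≥ ℏ/2

The minimum uncertainty in energy is:
ΔE_min = ℏ/(2Δt)
ΔE_min = (1.055e-34 J·s) / (2 × 4.634e-10 s)
ΔE_min = 1.138e-25 J = 710.243 neV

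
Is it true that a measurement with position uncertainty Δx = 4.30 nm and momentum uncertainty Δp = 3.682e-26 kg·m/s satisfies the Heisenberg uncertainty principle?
Yes, it satisfies the uncertainty principle.

Calculate the product ΔxΔp:
ΔxΔp = (4.300e-09 m) × (3.682e-26 kg·m/s)
ΔxΔp = 1.583e-34 J·s

Compare to the minimum allowed value ℏ/2:
ℏ/2 = 5.273e-35 J·s

Since ΔxΔp = 1.583e-34 J·s ≥ 5.273e-35 J·s = ℏ/2,
the measurement satisfies the uncertainty principle.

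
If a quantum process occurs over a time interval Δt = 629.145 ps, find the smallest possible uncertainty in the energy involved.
523.100 neV

Using the energy-time uncertainty principle:
ΔEΔt ≥ ℏ/2

The minimum uncertainty in energy is:
ΔE_min = ℏ/(2Δt)
ΔE_min = (1.055e-34 J·s) / (2 × 6.291e-10 s)
ΔE_min = 8.381e-26 J = 523.100 neV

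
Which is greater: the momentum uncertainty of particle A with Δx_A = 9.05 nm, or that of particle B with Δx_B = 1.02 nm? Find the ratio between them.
Particle B has the larger minimum momentum uncertainty, by a factor of 8.87.

For each particle, the minimum momentum uncertainty is Δp_min = ℏ/(2Δx):

Particle A: Δp_A = ℏ/(2×9.050e-09 m) = 5.826e-27 kg·m/s
Particle B: Δp_B = ℏ/(2×1.020e-09 m) = 5.169e-26 kg·m/s

Ratio: Δp_B/Δp_A = 8.87

Since Δp_min ∝ 1/Δx, the particle with smaller position uncertainty (B) has larger momentum uncertainty.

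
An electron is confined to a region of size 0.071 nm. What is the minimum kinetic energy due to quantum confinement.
1.889 eV

Using the uncertainty principle:

1. Position uncertainty: Δx ≈ 7.100e-11 m
2. Minimum momentum uncertainty: Δp = ℏ/(2Δx) = 7.427e-25 kg·m/s
3. Minimum kinetic energy:
   KE = (Δp)²/(2m) = (7.427e-25)²/(2 × 9.109e-31 kg)
   KE = 3.027e-19 J = 1.889 eV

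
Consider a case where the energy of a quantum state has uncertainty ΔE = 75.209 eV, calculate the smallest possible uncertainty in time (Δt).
4.376 as

Using the energy-time uncertainty principle:
ΔEΔt ≥ ℏ/2

The minimum uncertainty in time is:
Δt_min = ℏ/(2ΔE)
Δt_min = (1.055e-34 J·s) / (2 × 1.205e-17 J)
Δt_min = 4.376e-18 s = 4.376 as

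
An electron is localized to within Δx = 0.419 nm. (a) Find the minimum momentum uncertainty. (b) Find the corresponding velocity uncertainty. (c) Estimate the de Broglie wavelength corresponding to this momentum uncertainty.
(a) Δp_min = 1.258 × 10^-25 kg·m/s
(b) Δv_min = 138.148 km/s
(c) λ_dB = 5.265 nm

Step-by-step:

(a) From the uncertainty principle:
Δp_min = ℏ/(2Δx) = (1.055e-34 J·s)/(2 × 4.190e-10 m) = 1.258e-25 kg·m/s

(b) The velocity uncertainty:
Δv = Δp/m = (1.258e-25 kg·m/s)/(9.109e-31 kg) = 1.381e+05 m/s = 138.148 km/s

(c) The de Broglie wavelength for this momentum:
λ = h/p = (6.626e-34 J·s)/(1.258e-25 kg·m/s) = 5.265e-09 m = 5.265 nm

Note: The de Broglie wavelength is comparable to the localization size, as expected from wave-particle duality.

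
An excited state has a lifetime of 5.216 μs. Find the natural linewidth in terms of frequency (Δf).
15.256 kHz

Using the energy-time uncertainty principle and E = hf:
ΔEΔt ≥ ℏ/2
hΔf·Δt ≥ ℏ/2

The minimum frequency uncertainty is:
Δf = ℏ/(2hτ) = 1/(4πτ)
Δf = 1/(4π × 5.216e-06 s)
Δf = 1.526e+04 Hz = 15.256 kHz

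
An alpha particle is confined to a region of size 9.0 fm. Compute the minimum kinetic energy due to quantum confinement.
16.121 keV

Using the uncertainty principle:

1. Position uncertainty: Δx ≈ 9.000e-15 m
2. Minimum momentum uncertainty: Δp = ℏ/(2Δx) = 5.859e-21 kg·m/s
3. Minimum kinetic energy:
   KE = (Δp)²/(2m) = (5.859e-21)²/(2 × 6.645e-27 kg)
   KE = 2.583e-15 J = 16.121 keV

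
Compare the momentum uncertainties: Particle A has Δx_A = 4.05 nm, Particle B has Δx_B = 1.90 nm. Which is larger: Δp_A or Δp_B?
Particle B has the larger minimum momentum uncertainty, by a factor of 2.13.

For each particle, the minimum momentum uncertainty is Δp_min = ℏ/(2Δx):

Particle A: Δp_A = ℏ/(2×4.050e-09 m) = 1.302e-26 kg·m/s
Particle B: Δp_B = ℏ/(2×1.900e-09 m) = 2.775e-26 kg·m/s

Ratio: Δp_B/Δp_A = 2.13

Since Δp_min ∝ 1/Δx, the particle with smaller position uncertainty (B) has larger momentum uncertainty.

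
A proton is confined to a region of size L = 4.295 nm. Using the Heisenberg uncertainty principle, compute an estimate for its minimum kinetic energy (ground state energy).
281.208 neV

Using the uncertainty principle to estimate ground state energy:

1. The position uncertainty is approximately the confinement size:
   Δx ≈ L = 4.295e-09 m

2. From ΔxΔp ≥ ℏ/2, the minimum momentum uncertainty is:
   Δp ≈ ℏ/(2L) = 1.228e-26 kg·m/s

3. The kinetic energy is approximately:
   KE ≈ (Δp)²/(2m) = (1.228e-26)²/(2 × 1.673e-27 kg)
   KE ≈ 4.505e-26 J = 281.208 neV

This is an order-of-magnitude estimate of the ground state energy.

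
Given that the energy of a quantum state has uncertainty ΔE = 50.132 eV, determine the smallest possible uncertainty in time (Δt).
6.565 as

Using the energy-time uncertainty principle:
ΔEΔt ≥ ℏ/2

The minimum uncertainty in time is:
Δt_min = ℏ/(2ΔE)
Δt_min = (1.055e-34 J·s) / (2 × 8.032e-18 J)
Δt_min = 6.565e-18 s = 6.565 as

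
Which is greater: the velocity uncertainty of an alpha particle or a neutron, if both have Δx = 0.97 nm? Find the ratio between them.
The neutron has the larger minimum velocity uncertainty, by a ratio of 4.0.

For both particles, Δp_min = ℏ/(2Δx) = 5.436e-26 kg·m/s (same for both).

The velocity uncertainty is Δv = Δp/m:
- alpha particle: Δv = 5.436e-26 / 6.645e-27 = 8.181e+00 m/s = 8.181 m/s
- neutron: Δv = 5.436e-26 / 1.675e-27 = 3.245e+01 m/s = 32.455 m/s

Ratio: 3.245e+01 / 8.181e+00 = 4.0

The lighter particle has larger velocity uncertainty because Δv ∝ 1/m.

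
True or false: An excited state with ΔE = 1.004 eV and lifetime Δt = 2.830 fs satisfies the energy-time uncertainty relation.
Yes, it satisfies the uncertainty relation.

Calculate the product ΔEΔt:
ΔE = 1.004 eV = 1.609e-19 J
ΔEΔt = (1.609e-19 J) × (2.830e-15 s)
ΔEΔt = 4.552e-34 J·s

Compare to the minimum allowed value ℏ/2:
ℏ/2 = 5.273e-35 J·s

Since ΔEΔt = 4.552e-34 J·s ≥ 5.273e-35 J·s = ℏ/2,
this satisfies the uncertainty relation.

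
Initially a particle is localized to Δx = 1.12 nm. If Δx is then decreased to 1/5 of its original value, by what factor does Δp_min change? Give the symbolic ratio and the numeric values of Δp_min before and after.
Original Δp_min = 4.708 × 10^-26 kg·m/s; new Δp'_min = 2.354 × 10^-25 kg·m/s; ratio Δp'_min/Δp_min = 5.

From the uncertainty principle ΔxΔp ≥ ℏ/2, the minimum momentum uncertainty is Δp_min = ℏ/(2Δx).

Original (Δx = 1.12 nm = 1.120e-09 m):
Δp_min = (1.055e-34 J·s)/(2 × 1.120e-09 m) = 4.708e-26 kg·m/s

When Δx → (1/5)Δx:
Δp'_min = ℏ/(2 × (1/5)Δx) = 5 × ℏ/(2Δx) = 5 × Δp_min
Δp'_min = 5 × 4.708e-26 kg·m/s = 2.354e-25 kg·m/s

Since Δp_min ∝ 1/Δx, when Δx is decreased to 1/5 of its original value, Δp_min increases to 5 times its original value.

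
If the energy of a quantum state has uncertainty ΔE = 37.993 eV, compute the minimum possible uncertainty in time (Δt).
8.662 as

Using the energy-time uncertainty principle:
ΔEΔt ≥ ℏ/2

The minimum uncertainty in time is:
Δt_min = ℏ/(2ΔE)
Δt_min = (1.055e-34 J·s) / (2 × 6.087e-18 J)
Δt_min = 8.662e-18 s = 8.662 as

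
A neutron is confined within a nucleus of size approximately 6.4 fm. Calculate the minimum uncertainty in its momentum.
8.239 × 10^-21 kg·m/s

Using the Heisenberg uncertainty principle:
ΔxΔp ≥ ℏ/2

With Δx ≈ L = 6.400e-15 m (the confinement size):
Δp_min = ℏ/(2Δx)
Δp_min = (1.055e-34 J·s) / (2 × 6.400e-15 m)
Δp_min = 8.239e-21 kg·m/s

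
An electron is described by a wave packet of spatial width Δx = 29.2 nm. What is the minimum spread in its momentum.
1.806 × 10^-27 kg·m/s

For a wave packet, the spatial width Δx and momentum spread Δp are related by the uncertainty principle:
ΔxΔp ≥ ℏ/2

The minimum momentum spread is:
Δp_min = ℏ/(2Δx)
Δp_min = (1.055e-34 J·s) / (2 × 2.920e-08 m)
Δp_min = 1.806e-27 kg·m/s

A wave packet cannot have both a well-defined position and well-defined momentum.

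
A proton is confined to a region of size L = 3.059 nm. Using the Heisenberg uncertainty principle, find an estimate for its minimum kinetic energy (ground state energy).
554.364 neV

Using the uncertainty principle to estimate ground state energy:

1. The position uncertainty is approximately the confinement size:
   Δx ≈ L = 3.059e-09 m

2. From ΔxΔp ≥ ℏ/2, the minimum momentum uncertainty is:
   Δp ≈ ℏ/(2L) = 1.724e-26 kg·m/s

3. The kinetic energy is approximately:
   KE ≈ (Δp)²/(2m) = (1.724e-26)²/(2 × 1.673e-27 kg)
   KE ≈ 8.882e-26 J = 554.364 neV

This is an order-of-magnitude estimate of the ground state energy.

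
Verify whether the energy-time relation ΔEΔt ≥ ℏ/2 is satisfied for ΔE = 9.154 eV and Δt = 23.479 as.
No, it violates the uncertainty relation.

Calculate the product ΔEΔt:
ΔE = 9.154 eV = 1.467e-18 J
ΔEΔt = (1.467e-18 J) × (2.348e-17 s)
ΔEΔt = 3.444e-35 J·s

Compare to the minimum allowed value ℏ/2:
ℏ/2 = 5.273e-35 J·s

Since ΔEΔt = 3.444e-35 J·s < 5.273e-35 J·s = ℏ/2,
this violates the uncertainty relation.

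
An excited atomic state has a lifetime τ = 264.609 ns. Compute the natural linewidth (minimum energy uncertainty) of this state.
1.244 neV

Using the energy-time uncertainty principle:
ΔEΔt ≥ ℏ/2

The lifetime τ represents the time uncertainty Δt.
The natural linewidth (minimum energy uncertainty) is:

ΔE = ℏ/(2τ)
ΔE = (1.055e-34 J·s) / (2 × 2.646e-07 s)
ΔE = 1.993e-28 J = 1.244 neV

This natural linewidth limits the precision of spectroscopic measurements.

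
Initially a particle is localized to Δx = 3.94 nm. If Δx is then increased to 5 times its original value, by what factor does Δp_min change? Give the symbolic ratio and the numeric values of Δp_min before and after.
Original Δp_min = 1.338 × 10^-26 kg·m/s; new Δp'_min = 2.677 × 10^-27 kg·m/s; ratio Δp'_min/Δp_min = 1/5.

From the uncertainty principle ΔxΔp ≥ ℏ/2, the minimum momentum uncertainty is Δp_min = ℏ/(2Δx).

Original (Δx = 3.94 nm = 3.940e-09 m):
Δp_min = (1.055e-34 J·s)/(2 × 3.940e-09 m) = 1.338e-26 kg·m/s

When Δx → 5Δx:
Δp'_min = ℏ/(2 × 5Δx) = (1/5) × ℏ/(2Δx) = (1/5) × Δp_min
Δp'_min = 1/5 × 1.338e-26 kg·m/s = 2.677e-27 kg·m/s

Since Δp_min ∝ 1/Δx, when Δx is increased to 5 times its original value, Δp_min decreases to 1/5 of its original value.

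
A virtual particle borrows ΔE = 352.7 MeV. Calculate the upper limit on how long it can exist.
9.331 × 10^-25 s

Using the energy-time uncertainty principle:
ΔEΔt ≥ ℏ/2

For a virtual particle borrowing energy ΔE, the maximum lifetime is:
Δt_max = ℏ/(2ΔE)

Converting energy:
ΔE = 352.7 MeV = 5.651e-11 J

Δt_max = (1.055e-34 J·s) / (2 × 5.651e-11 J)
Δt_max = 9.331e-25 s = 9.331 × 10^-25 s

Virtual particles with higher borrowed energy exist for shorter times.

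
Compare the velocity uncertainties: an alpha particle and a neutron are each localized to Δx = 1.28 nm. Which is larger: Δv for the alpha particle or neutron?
The neutron has the larger minimum velocity uncertainty, by a ratio of 4.0.

For both particles, Δp_min = ℏ/(2Δx) = 4.119e-26 kg·m/s (same for both).

The velocity uncertainty is Δv = Δp/m:
- alpha particle: Δv = 4.119e-26 / 6.645e-27 = 6.200e+00 m/s = 6.200 m/s
- neutron: Δv = 4.119e-26 / 1.675e-27 = 2.459e+01 m/s = 24.595 m/s

Ratio: 2.459e+01 / 6.200e+00 = 4.0

The lighter particle has larger velocity uncertainty because Δv ∝ 1/m.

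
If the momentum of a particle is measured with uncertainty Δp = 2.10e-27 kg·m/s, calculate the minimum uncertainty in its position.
25.109 nm

Using the Heisenberg uncertainty principle:
ΔxΔp ≥ ℏ/2

The minimum uncertainty in position is:
Δx_min = ℏ/(2Δp)
Δx_min = (1.055e-34 J·s) / (2 × 2.100e-27 kg·m/s)
Δx_min = 2.511e-08 m = 25.109 nm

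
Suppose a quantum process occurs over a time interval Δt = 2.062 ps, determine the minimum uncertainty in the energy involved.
159.605 μeV

Using the energy-time uncertainty principle:
ΔEΔt ≥ ℏ/2

The minimum uncertainty in energy is:
ΔE_min = ℏ/(2Δt)
ΔE_min = (1.055e-34 J·s) / (2 × 2.062e-12 s)
ΔE_min = 2.557e-23 J = 159.605 μeV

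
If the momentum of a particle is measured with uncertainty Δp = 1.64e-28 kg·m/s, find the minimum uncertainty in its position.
321.516 nm

Using the Heisenberg uncertainty principle:
ΔxΔp ≥ ℏ/2

The minimum uncertainty in position is:
Δx_min = ℏ/(2Δp)
Δx_min = (1.055e-34 J·s) / (2 × 1.640e-28 kg·m/s)
Δx_min = 3.215e-07 m = 321.516 nm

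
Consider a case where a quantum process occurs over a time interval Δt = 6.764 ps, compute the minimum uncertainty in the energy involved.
48.656 μeV

Using the energy-time uncertainty principle:
ΔEΔt ≥ ℏ/2

The minimum uncertainty in energy is:
ΔE_min = ℏ/(2Δt)
ΔE_min = (1.055e-34 J·s) / (2 × 6.764e-12 s)
ΔE_min = 7.795e-24 J = 48.656 μeV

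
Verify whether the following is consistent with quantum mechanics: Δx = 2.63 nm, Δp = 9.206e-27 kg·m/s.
No, it violates the uncertainty principle (impossible measurement).

Calculate the product ΔxΔp:
ΔxΔp = (2.630e-09 m) × (9.206e-27 kg·m/s)
ΔxΔp = 2.421e-35 J·s

Compare to the minimum allowed value ℏ/2:
ℏ/2 = 5.273e-35 J·s

Since ΔxΔp = 2.421e-35 J·s < 5.273e-35 J·s = ℏ/2,
the measurement violates the uncertainty principle.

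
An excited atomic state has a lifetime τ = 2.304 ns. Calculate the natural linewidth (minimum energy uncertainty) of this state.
142.841 neV

Using the energy-time uncertainty principle:
ΔEΔt ≥ ℏ/2

The lifetime τ represents the time uncertainty Δt.
The natural linewidth (minimum energy uncertainty) is:

ΔE = ℏ/(2τ)
ΔE = (1.055e-34 J·s) / (2 × 2.304e-09 s)
ΔE = 2.289e-26 J = 142.841 neV

This natural linewidth limits the precision of spectroscopic measurements.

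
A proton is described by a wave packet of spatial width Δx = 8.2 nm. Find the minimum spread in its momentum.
6.430 × 10^-27 kg·m/s

For a wave packet, the spatial width Δx and momentum spread Δp are related by the uncertainty principle:
ΔxΔp ≥ ℏ/2

The minimum momentum spread is:
Δp_min = ℏ/(2Δx)
Δp_min = (1.055e-34 J·s) / (2 × 8.200e-09 m)
Δp_min = 6.430e-27 kg·m/s

A wave packet cannot have both a well-defined position and well-defined momentum.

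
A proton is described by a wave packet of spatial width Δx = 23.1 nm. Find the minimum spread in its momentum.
2.283 × 10^-27 kg·m/s

For a wave packet, the spatial width Δx and momentum spread Δp are related by the uncertainty principle:
ΔxΔp ≥ ℏ/2

The minimum momentum spread is:
Δp_min = ℏ/(2Δx)
Δp_min = (1.055e-34 J·s) / (2 × 2.310e-08 m)
Δp_min = 2.283e-27 kg·m/s

A wave packet cannot have both a well-defined position and well-defined momentum.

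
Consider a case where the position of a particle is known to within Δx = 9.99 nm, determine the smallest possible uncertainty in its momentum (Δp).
5.278 × 10^-27 kg·m/s

Using the Heisenberg uncertainty principle:
ΔxΔp ≥ ℏ/2

The minimum uncertainty in momentum is:
Δp_min = ℏ/(2Δx)
Δp_min = (1.055e-34 J·s) / (2 × 9.990e-09 m)
Δp_min = 5.278e-27 kg·m/s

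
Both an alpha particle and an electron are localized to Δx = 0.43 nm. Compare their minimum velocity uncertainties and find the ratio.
The electron has the larger minimum velocity uncertainty, by a ratio of 7294.3.

For both particles, Δp_min = ℏ/(2Δx) = 1.226e-25 kg·m/s (same for both).

The velocity uncertainty is Δv = Δp/m:
- alpha particle: Δv = 1.226e-25 / 6.645e-27 = 1.845e+01 m/s = 18.455 m/s
- electron: Δv = 1.226e-25 / 9.109e-31 = 1.346e+05 m/s = 134.614 km/s

Ratio: 1.346e+05 / 1.845e+01 = 7294.3

The lighter particle has larger velocity uncertainty because Δv ∝ 1/m.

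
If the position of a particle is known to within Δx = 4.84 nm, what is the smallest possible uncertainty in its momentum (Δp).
1.089 × 10^-26 kg·m/s

Using the Heisenberg uncertainty principle:
ΔxΔp ≥ ℏ/2

The minimum uncertainty in momentum is:
Δp_min = ℏ/(2Δx)
Δp_min = (1.055e-34 J·s) / (2 × 4.840e-09 m)
Δp_min = 1.089e-26 kg·m/s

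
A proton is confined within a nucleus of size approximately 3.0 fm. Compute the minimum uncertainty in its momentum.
1.758 × 10^-20 kg·m/s

Using the Heisenberg uncertainty principle:
ΔxΔp ≥ ℏ/2

With Δx ≈ L = 3.000e-15 m (the confinement size):
Δp_min = ℏ/(2Δx)
Δp_min = (1.055e-34 J·s) / (2 × 3.000e-15 m)
Δp_min = 1.758e-20 kg·m/s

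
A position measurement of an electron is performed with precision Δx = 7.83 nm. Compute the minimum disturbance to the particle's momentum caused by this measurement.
6.734 × 10^-27 kg·m/s

The uncertainty principle implies that measuring position disturbs momentum:
ΔxΔp ≥ ℏ/2

When we measure position with precision Δx, we necessarily introduce a momentum uncertainty:
Δp ≥ ℏ/(2Δx)
Δp_min = (1.055e-34 J·s) / (2 × 7.830e-09 m)
Δp_min = 6.734e-27 kg·m/s

The more precisely we measure position, the greater the momentum disturbance.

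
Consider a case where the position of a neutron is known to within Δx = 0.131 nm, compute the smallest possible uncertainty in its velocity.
240.314 m/s

Using the Heisenberg uncertainty principle and Δp = mΔv:
ΔxΔp ≥ ℏ/2
Δx(mΔv) ≥ ℏ/2

The minimum uncertainty in velocity is:
Δv_min = ℏ/(2mΔx)
Δv_min = (1.055e-34 J·s) / (2 × 1.675e-27 kg × 1.310e-10 m)
Δv_min = 2.403e+02 m/s = 240.314 m/s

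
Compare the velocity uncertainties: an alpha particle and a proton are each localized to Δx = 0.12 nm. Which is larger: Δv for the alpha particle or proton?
The proton has the larger minimum velocity uncertainty, by a ratio of 4.0.

For both particles, Δp_min = ℏ/(2Δx) = 4.394e-25 kg·m/s (same for both).

The velocity uncertainty is Δv = Δp/m:
- alpha particle: Δv = 4.394e-25 / 6.645e-27 = 6.613e+01 m/s = 66.129 m/s
- proton: Δv = 4.394e-25 / 1.673e-27 = 2.627e+02 m/s = 262.704 m/s

Ratio: 2.627e+02 / 6.613e+01 = 4.0

The lighter particle has larger velocity uncertainty because Δv ∝ 1/m.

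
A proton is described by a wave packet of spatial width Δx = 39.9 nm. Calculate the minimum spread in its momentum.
1.322 × 10^-27 kg·m/s

For a wave packet, the spatial width Δx and momentum spread Δp are related by the uncertainty principle:
ΔxΔp ≥ ℏ/2

The minimum momentum spread is:
Δp_min = ℏ/(2Δx)
Δp_min = (1.055e-34 J·s) / (2 × 3.990e-08 m)
Δp_min = 1.322e-27 kg·m/s

A wave packet cannot have both a well-defined position and well-defined momentum.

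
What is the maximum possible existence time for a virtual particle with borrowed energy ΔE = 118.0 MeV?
2.789 ys

Using the energy-time uncertainty principle:
ΔEΔt ≥ ℏ/2

For a virtual particle borrowing energy ΔE, the maximum lifetime is:
Δt_max = ℏ/(2ΔE)

Converting energy:
ΔE = 118.0 MeV = 1.891e-11 J

Δt_max = (1.055e-34 J·s) / (2 × 1.891e-11 J)
Δt_max = 2.789e-24 s = 2.789 ys

Virtual particles with higher borrowed energy exist for shorter times.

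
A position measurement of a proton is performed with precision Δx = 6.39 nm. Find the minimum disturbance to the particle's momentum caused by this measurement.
8.252 × 10^-27 kg·m/s

The uncertainty principle implies that measuring position disturbs momentum:
ΔxΔp ≥ ℏ/2

When we measure position with precision Δx, we necessarily introduce a momentum uncertainty:
Δp ≥ ℏ/(2Δx)
Δp_min = (1.055e-34 J·s) / (2 × 6.390e-09 m)
Δp_min = 8.252e-27 kg·m/s

The more precisely we measure position, the greater the momentum disturbance.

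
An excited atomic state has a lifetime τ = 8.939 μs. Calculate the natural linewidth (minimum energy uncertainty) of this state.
36.817 peV

Using the energy-time uncertainty principle:
ΔEΔt ≥ ℏ/2

The lifetime τ represents the time uncertainty Δt.
The natural linewidth (minimum energy uncertainty) is:

ΔE = ℏ/(2τ)
ΔE = (1.055e-34 J·s) / (2 × 8.939e-06 s)
ΔE = 5.899e-30 J = 36.817 peV

This natural linewidth limits the precision of spectroscopic measurements.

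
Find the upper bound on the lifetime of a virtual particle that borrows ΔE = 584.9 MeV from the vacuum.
5.627 × 10^-25 s

Using the energy-time uncertainty principle:
ΔEΔt ≥ ℏ/2

For a virtual particle borrowing energy ΔE, the maximum lifetime is:
Δt_max = ℏ/(2ΔE)

Converting energy:
ΔE = 584.9 MeV = 9.371e-11 J

Δt_max = (1.055e-34 J·s) / (2 × 9.371e-11 J)
Δt_max = 5.627e-25 s = 5.627 × 10^-25 s

Virtual particles with higher borrowed energy exist for shorter times.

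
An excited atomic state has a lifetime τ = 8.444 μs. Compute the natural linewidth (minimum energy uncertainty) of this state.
38.975 peV

Using the energy-time uncertainty principle:
ΔEΔt ≥ ℏ/2

The lifetime τ represents the time uncertainty Δt.
The natural linewidth (minimum energy uncertainty) is:

ΔE = ℏ/(2τ)
ΔE = (1.055e-34 J·s) / (2 × 8.444e-06 s)
ΔE = 6.245e-30 J = 38.975 peV

This natural linewidth limits the precision of spectroscopic measurements.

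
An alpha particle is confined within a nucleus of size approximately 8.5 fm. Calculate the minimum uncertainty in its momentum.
6.203 × 10^-21 kg·m/s

Using the Heisenberg uncertainty principle:
ΔxΔp ≥ ℏ/2

With Δx ≈ L = 8.500e-15 m (the confinement size):
Δp_min = ℏ/(2Δx)
Δp_min = (1.055e-34 J·s) / (2 × 8.500e-15 m)
Δp_min = 6.203e-21 kg·m/s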